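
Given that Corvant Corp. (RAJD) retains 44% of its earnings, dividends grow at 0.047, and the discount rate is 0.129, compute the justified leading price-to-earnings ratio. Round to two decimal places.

6.83

Payout ratio b = 1 − 0.44 = 0.56.
Justified leading P/E = b/(r−g) = 0.56/(0.129−0.047) = 6.8293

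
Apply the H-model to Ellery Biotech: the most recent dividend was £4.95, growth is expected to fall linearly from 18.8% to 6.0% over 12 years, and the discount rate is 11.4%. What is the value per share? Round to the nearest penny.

£167.57

H-model: P₀ = D₀[(1+g_L) + H(g_S−g_L)]/(r−g_L), with H = 12/2 = 6.
P₀ = 4.95 × [(1+0.06) + 6×(0.188−0.06)] / (0.114−0.06)
   = 4.95 × 1.8280 / 0.054 = 167.5667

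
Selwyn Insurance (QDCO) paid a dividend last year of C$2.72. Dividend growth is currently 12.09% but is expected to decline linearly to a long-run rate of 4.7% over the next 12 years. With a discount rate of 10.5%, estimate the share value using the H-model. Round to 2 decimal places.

C$69.89

H-model: P₀ = D₀[(1+g_L) + H(g_S−g_L)]/(r−g_L), with H = 12/2 = 6.
P₀ = 2.72 × [(1+0.047) + 6×(0.1209−0.047)] / (0.105−0.047)
   = 2.72 × 1.4904 / 0.058 = 69.8946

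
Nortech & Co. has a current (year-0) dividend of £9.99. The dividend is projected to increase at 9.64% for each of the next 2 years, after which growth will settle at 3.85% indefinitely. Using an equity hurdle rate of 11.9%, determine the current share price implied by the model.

£143.10

Two-stage DDM. Project D₁…D_2 at 0.0964, terminal growth 0.0385, discount at r = 0.119.
D_1 = 10.9530
D_2 = 12.0089
Terminal value at t=2: TV = D_3/(r−g) = 12.4713/(0.119−0.0385) = 154.9224
P₀ = 10.9530/(1+0.119)^1 + 12.0089/(1+0.119)^2 + 154.9224/(1+0.119)^2 = 143.1028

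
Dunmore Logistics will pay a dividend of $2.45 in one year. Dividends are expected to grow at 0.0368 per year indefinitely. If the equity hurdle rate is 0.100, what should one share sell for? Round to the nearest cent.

Gordon growth model: P₀ = D₁/(r − g), with D₁ = 2.45 given directly.
P₀ = 2.4500 / (0.1 − 0.0368) = 2.4500 / 0.0632 = 38.7658

$38.77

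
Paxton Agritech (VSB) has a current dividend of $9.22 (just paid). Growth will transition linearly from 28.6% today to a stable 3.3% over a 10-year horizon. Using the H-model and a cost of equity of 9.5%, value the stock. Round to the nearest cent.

$341.73

H-model: P₀ = D₀[(1+g_L) + H(g_S−g_L)]/(r−g_L), with H = 10/2 = 5.
P₀ = 9.22 × [(1+0.033) + 5×(0.286−0.033)] / (0.095−0.033)
   = 9.22 × 2.2980 / 0.062 = 341.7348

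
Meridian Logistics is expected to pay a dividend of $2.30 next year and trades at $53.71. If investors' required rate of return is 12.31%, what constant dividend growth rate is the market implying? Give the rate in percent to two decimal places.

8.03%

From P₀ = D₁/(r − g), the implied growth is g = r − D₁/P₀.
g = 0.1231 − 2.30/53.71 = 0.1231 − 0.04282 = 0.08028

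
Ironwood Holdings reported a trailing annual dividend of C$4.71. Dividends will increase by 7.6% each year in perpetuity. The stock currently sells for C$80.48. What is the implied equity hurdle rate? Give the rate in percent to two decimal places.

Rearranging the constant-growth DDM: r = D₁/P₀ + g.
D₁ = 4.71 × (1 + 0.076) = 5.0680.
r = 5.0680 / 80.48 + 0.076 = 0.06297 + 0.076 = 0.13897

13.90%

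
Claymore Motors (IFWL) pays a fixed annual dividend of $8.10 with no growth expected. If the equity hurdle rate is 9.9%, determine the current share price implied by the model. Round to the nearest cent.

$81.82

Zero-growth DDM (perpetuity): P₀ = D/r = 8.10 / 0.099 = 81.8182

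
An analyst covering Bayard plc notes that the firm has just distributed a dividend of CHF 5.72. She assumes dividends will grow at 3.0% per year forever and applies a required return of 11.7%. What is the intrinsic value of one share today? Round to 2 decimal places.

Gordon growth model: P₀ = D₁/(r − g). D₁ = 5.72 × (1 + 0.03) = 5.8916.
P₀ = 5.8916 / (0.117 − 0.03) = 5.8916 / 0.087 = 67.7195

CHF 67.72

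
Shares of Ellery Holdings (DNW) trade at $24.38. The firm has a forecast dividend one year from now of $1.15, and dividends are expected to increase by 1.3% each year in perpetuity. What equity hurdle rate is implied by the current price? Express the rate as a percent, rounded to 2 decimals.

6.02%

Rearranging the constant-growth DDM: r = D₁/P₀ + g.
r = 1.1500 / 24.38 + 0.013 = 0.04717 + 0.013 = 0.06017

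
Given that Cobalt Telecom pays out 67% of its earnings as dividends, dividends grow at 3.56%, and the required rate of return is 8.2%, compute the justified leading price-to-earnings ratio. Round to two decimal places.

14.44

Justified leading P/E = b/(r−g) = 0.67/(0.082−0.0356) = 14.4397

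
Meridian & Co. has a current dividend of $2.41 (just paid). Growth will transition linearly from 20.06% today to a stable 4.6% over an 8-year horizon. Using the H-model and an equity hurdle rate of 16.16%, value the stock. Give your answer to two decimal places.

H-model: P₀ = D₀[(1+g_L) + H(g_S−g_L)]/(r−g_L), with H = 8/2 = 4.
P₀ = 2.41 × [(1+0.046) + 4×(0.2006−0.046)] / (0.1616−0.046)
   = 2.41 × 1.6644 / 0.1156 = 34.6990

$34.70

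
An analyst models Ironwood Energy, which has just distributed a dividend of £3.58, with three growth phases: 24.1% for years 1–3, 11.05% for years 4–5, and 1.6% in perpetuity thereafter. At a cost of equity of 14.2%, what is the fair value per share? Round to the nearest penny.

£56.55

Three-stage DDM. Project D₁…D_5; terminal Gordon value at t=5 with g = 0.016; discount at r = 0.142.
D_1 = 4.4428
D_2 = 5.5135
D_3 = 6.8422
D_4 = 7.5983
D_5 = 8.4379
TV_5 = 8.5729/(0.142−0.016) = 68.0391
P₀ = Σ Dₜ/(1+r)ᵗ + TV_5/(1+r)^5 = 56.5526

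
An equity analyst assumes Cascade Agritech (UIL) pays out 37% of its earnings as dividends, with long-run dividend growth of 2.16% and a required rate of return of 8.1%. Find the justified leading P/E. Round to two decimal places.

Justified leading P/E = b/(r−g) = 0.37/(0.081−0.0216) = 6.2290

6.23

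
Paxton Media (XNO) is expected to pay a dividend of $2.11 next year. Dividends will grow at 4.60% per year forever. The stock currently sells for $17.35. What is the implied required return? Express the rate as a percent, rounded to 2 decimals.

Rearranging the constant-growth DDM: r = D₁/P₀ + g.
r = 2.1100 / 17.35 + 0.046 = 0.12161 + 0.046 = 0.16761

16.76%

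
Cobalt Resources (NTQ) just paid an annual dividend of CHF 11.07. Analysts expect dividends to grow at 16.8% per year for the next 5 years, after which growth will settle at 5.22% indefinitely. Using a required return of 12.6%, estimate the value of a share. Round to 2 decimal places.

CHF 251.41

Two-stage DDM. Project D₁…D_5 at 0.168, terminal growth 0.0522, discount at r = 0.126.
D_1 = 12.9298
D_2 = 15.1020
D_3 = 17.6391
D_4 = 20.6025
D_5 = 24.0637
Terminal value at t=5: TV = D_6/(r−g) = 25.3198/(0.126−0.0522) = 343.0866
P₀ = 12.9298/(1+0.126)^1 + 15.1020/(1+0.126)^2 + 17.6391/(1+0.126)^3 + 20.6025/(1+0.126)^4 + 24.0637/(1+0.126)^5 + 343.0866/(1+0.126)^5 = 251.4053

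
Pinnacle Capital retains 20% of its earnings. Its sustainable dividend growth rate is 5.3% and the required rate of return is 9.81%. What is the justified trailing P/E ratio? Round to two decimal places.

Payout ratio b = 1 − 0.20 = 0.80.
Justified trailing P/E = b(1+g)/(r−g) = 0.80×(1+0.053)/(0.0981−0.053) = 18.6785

18.68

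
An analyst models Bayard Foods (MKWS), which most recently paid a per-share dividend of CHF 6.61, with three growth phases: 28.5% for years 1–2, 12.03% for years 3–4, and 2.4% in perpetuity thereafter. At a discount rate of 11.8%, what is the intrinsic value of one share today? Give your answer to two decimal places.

Three-stage DDM. Project D₁…D_4; terminal Gordon value at t=4 with g = 0.024; discount at r = 0.118.
D_1 = 8.4939
D_2 = 10.9146
D_3 = 12.2276
D_4 = 13.6986
TV_4 = 14.0274/(0.118−0.024) = 149.2274
P₀ = Σ Dₜ/(1+r)ᵗ + TV_4/(1+r)^4 = 129.3650

CHF 129.37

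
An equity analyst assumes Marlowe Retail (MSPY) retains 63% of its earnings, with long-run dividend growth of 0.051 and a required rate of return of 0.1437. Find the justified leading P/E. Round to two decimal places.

Payout ratio b = 1 − 0.63 = 0.37.
Justified leading P/E = b/(r−g) = 0.37/(0.1437−0.051) = 3.9914

3.99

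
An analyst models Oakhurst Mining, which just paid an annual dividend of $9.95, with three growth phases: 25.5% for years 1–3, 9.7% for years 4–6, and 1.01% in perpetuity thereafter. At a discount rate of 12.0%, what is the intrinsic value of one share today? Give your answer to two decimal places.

$198.84

Three-stage DDM. Project D₁…D_6; terminal Gordon value at t=6 with g = 0.0101; discount at r = 0.12.
D_1 = 12.4872
D_2 = 15.6715
D_3 = 19.6677
D_4 = 21.5755
D_5 = 23.6683
D_6 = 25.9642
TV_6 = 26.2264/(0.12−0.0101) = 238.6387
P₀ = Σ Dₜ/(1+r)ᵗ + TV_6/(1+r)^6 = 198.8393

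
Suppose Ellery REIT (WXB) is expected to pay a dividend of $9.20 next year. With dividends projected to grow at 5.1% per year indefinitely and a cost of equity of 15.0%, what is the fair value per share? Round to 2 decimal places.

Gordon growth model: P₀ = D₁/(r − g), with D₁ = 9.20 given directly.
P₀ = 9.2000 / (0.15 − 0.051) = 9.2000 / 0.099 = 92.9293

$92.93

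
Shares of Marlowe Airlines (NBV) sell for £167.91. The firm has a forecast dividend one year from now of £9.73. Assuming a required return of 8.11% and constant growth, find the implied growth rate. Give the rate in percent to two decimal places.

From P₀ = D₁/(r − g), the implied growth is g = r − D₁/P₀.
g = 0.0811 − 9.73/167.91 = 0.0811 − 0.05795 = 0.02315

2.32%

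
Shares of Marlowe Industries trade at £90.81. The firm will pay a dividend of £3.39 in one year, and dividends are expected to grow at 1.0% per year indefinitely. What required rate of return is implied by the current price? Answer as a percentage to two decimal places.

4.73%

Rearranging the constant-growth DDM: r = D₁/P₀ + g.
r = 3.3900 / 90.81 + 0.01 = 0.03733 + 0.01 = 0.04733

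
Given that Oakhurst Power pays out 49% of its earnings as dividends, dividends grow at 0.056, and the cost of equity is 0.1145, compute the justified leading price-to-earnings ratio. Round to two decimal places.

8.38

Justified leading P/E = b/(r−g) = 0.49/(0.1145−0.056) = 8.3761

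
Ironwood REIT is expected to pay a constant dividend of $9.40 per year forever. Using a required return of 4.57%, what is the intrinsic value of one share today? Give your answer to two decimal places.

Zero-growth DDM (perpetuity): P₀ = D/r = 9.40 / 0.0457 = 205.6893

$205.69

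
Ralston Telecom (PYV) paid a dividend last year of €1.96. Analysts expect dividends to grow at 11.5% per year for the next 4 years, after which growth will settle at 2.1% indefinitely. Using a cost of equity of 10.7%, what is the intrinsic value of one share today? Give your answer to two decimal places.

€31.93

Two-stage DDM. Project D₁…D_4 at 0.115, terminal growth 0.021, discount at r = 0.107.
D_1 = 2.1854
D_2 = 2.4367
D_3 = 2.7169
D_4 = 3.0294
Terminal value at t=4: TV = D_5/(r−g) = 3.0930/(0.107−0.021) = 35.9652
P₀ = 2.1854/(1+0.107)^1 + 2.4367/(1+0.107)^2 + 2.7169/(1+0.107)^3 + 3.0294/(1+0.107)^4 + 35.9652/(1+0.107)^4 = 31.9319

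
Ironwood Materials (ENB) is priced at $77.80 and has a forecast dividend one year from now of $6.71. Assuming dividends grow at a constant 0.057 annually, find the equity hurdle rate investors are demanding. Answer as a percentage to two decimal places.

Rearranging the constant-growth DDM: r = D₁/P₀ + g.
r = 6.7100 / 77.80 + 0.057 = 0.08625 + 0.057 = 0.14325

14.32%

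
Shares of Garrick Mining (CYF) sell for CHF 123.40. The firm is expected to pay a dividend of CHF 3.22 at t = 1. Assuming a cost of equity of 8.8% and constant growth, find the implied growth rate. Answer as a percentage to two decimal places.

From P₀ = D₁/(r − g), the implied growth is g = r − D₁/P₀.
g = 0.088 − 3.22/123.40 = 0.088 − 0.02609 = 0.06191

6.19%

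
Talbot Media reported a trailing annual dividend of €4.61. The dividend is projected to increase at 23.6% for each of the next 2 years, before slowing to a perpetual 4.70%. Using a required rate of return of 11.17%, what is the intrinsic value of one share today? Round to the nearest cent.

€103.04

Two-stage DDM. Project D₁…D_2 at 0.236, terminal growth 0.047, discount at r = 0.1117.
D_1 = 5.6980
D_2 = 7.0427
Terminal value at t=2: TV = D_3/(r−g) = 7.3737/(0.1117−0.047) = 113.9673
P₀ = 5.6980/(1+0.1117)^1 + 7.0427/(1+0.1117)^2 + 113.9673/(1+0.1117)^2 = 103.0397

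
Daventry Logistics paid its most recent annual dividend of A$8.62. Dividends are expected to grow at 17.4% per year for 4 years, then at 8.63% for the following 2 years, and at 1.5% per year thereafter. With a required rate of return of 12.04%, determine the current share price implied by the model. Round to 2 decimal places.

A$152.72

Three-stage DDM. Project D₁…D_6; terminal Gordon value at t=6 with g = 0.015; discount at r = 0.1204.
D_1 = 10.1199
D_2 = 11.8807
D_3 = 13.9480
D_4 = 16.3749
D_5 = 17.7881
D_6 = 19.3232
TV_6 = 19.6131/(0.1204−0.015) = 186.0821
P₀ = Σ Dₜ/(1+r)ᵗ + TV_6/(1+r)^6 = 152.7233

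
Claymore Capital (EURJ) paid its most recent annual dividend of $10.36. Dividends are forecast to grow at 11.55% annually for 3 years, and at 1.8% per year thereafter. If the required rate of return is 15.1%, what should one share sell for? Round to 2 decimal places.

$101.39

Two-stage DDM. Project D₁…D_3 at 0.1155, terminal growth 0.018, discount at r = 0.151.
D_1 = 11.5566
D_2 = 12.8914
D_3 = 14.3803
Terminal value at t=3: TV = D_4/(r−g) = 14.6392/(0.151−0.018) = 110.0689
P₀ = 11.5566/(1+0.151)^1 + 12.8914/(1+0.151)^2 + 14.3803/(1+0.151)^3 + 110.0689/(1+0.151)^3 = 101.3855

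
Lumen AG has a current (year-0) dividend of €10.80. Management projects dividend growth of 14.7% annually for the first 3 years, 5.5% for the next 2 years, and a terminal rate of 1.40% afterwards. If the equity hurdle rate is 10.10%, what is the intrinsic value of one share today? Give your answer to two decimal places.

€188.77

Three-stage DDM. Project D₁…D_5; terminal Gordon value at t=5 with g = 0.014; discount at r = 0.101.
D_1 = 12.3876
D_2 = 14.2086
D_3 = 16.2972
D_4 = 17.1936
D_5 = 18.1392
TV_5 = 18.3932/(0.101−0.014) = 211.4159
P₀ = Σ Dₜ/(1+r)ᵗ + TV_5/(1+r)^5 = 188.7739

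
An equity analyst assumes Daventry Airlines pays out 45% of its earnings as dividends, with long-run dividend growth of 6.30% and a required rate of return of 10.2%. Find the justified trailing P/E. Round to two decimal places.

Justified trailing P/E = b(1+g)/(r−g) = 0.45×(1+0.063)/(0.102−0.063) = 12.2654

12.27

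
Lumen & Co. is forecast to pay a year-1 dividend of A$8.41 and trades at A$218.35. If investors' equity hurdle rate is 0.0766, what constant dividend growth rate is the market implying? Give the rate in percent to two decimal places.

3.81%

From P₀ = D₁/(r − g), the implied growth is g = r − D₁/P₀.
g = 0.0766 − 8.41/218.35 = 0.0766 − 0.03852 = 0.03808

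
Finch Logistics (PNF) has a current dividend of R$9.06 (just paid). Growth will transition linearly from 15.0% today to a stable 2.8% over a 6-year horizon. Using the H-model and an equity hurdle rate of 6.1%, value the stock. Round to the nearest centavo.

R$382.72

H-model: P₀ = D₀[(1+g_L) + H(g_S−g_L)]/(r−g_L), with H = 6/2 = 3.
P₀ = 9.06 × [(1+0.028) + 3×(0.15−0.028)] / (0.061−0.028)
   = 9.06 × 1.3940 / 0.033 = 382.7164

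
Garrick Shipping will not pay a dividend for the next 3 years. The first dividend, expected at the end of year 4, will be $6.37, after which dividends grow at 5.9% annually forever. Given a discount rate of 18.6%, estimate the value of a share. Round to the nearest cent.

$30.07

Deferred-dividend DDM. At t=3 the remaining stream is a growing perpetuity with first payment D_4 = 6.37.
V_3 = D_4/(r−g) = 6.37/(0.186−0.059) = 50.1575
P₀ = V_3/(1+r)^3 = 50.1575/(1+0.186)^3 = 30.0664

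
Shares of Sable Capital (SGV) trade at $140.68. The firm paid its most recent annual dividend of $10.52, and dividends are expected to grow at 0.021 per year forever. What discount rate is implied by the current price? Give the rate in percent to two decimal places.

9.74%

Rearranging the constant-growth DDM: r = D₁/P₀ + g.
D₁ = 10.52 × (1 + 0.021) = 10.7409.
r = 10.7409 / 140.68 + 0.021 = 0.07635 + 0.021 = 0.09735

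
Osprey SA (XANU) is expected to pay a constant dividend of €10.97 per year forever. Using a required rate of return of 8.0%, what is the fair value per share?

Zero-growth DDM (perpetuity): P₀ = D/r = 10.97 / 0.08 = 137.1250

€137.12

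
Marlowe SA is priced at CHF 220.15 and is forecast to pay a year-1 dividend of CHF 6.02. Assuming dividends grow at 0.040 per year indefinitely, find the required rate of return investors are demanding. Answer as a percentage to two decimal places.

Rearranging the constant-growth DDM: r = D₁/P₀ + g.
r = 6.0200 / 220.15 + 0.04 = 0.02734 + 0.04 = 0.06734

6.73%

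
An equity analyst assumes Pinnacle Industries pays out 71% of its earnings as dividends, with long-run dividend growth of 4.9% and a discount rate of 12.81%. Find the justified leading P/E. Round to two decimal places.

8.98

Justified leading P/E = b/(r−g) = 0.71/(0.1281−0.049) = 8.9760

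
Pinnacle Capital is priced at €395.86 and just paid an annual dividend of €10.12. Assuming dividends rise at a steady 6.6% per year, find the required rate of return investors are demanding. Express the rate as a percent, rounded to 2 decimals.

9.33%

Rearranging the constant-growth DDM: r = D₁/P₀ + g.
D₁ = 10.12 × (1 + 0.066) = 10.7879.
r = 10.7879 / 395.86 + 0.066 = 0.02725 + 0.066 = 0.09325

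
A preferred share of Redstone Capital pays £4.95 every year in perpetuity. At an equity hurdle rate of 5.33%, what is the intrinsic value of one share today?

Zero-growth DDM (perpetuity): P₀ = D/r = 4.95 / 0.0533 = 92.8705

£92.87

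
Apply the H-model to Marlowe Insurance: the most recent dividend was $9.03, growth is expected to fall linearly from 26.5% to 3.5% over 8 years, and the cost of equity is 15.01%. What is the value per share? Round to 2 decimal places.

$153.38

H-model: P₀ = D₀[(1+g_L) + H(g_S−g_L)]/(r−g_L), with H = 8/2 = 4.
P₀ = 9.03 × [(1+0.035) + 4×(0.265−0.035)] / (0.1501−0.035)
   = 9.03 × 1.9550 / 0.1151 = 153.3766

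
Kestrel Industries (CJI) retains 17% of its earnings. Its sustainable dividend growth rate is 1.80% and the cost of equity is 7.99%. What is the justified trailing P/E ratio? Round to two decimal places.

13.65

Payout ratio b = 1 − 0.17 = 0.83.
Justified trailing P/E = b(1+g)/(r−g) = 0.83×(1+0.018)/(0.0799−0.018) = 13.6501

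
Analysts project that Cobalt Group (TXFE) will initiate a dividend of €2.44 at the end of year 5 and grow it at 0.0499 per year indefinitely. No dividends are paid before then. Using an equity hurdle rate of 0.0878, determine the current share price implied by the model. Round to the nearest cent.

€45.98

Deferred-dividend DDM. At t=4 the remaining stream is a growing perpetuity with first payment D_5 = 2.44.
V_4 = D_5/(r−g) = 2.44/(0.0878−0.0499) = 64.3799
P₀ = V_4/(1+r)^4 = 64.3799/(1+0.0878)^4 = 45.9785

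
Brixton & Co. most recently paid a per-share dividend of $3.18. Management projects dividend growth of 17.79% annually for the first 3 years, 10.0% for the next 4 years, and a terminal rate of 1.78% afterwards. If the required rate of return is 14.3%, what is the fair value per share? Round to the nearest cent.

$47.06

Three-stage DDM. Project D₁…D_7; terminal Gordon value at t=7 with g = 0.0178; discount at r = 0.143.
D_1 = 3.7457
D_2 = 4.4121
D_3 = 5.1970
D_4 = 5.7167
D_5 = 6.2884
D_6 = 6.9172
D_7 = 7.6089
TV_7 = 7.7444/(0.143−0.0178) = 61.8559
P₀ = Σ Dₜ/(1+r)ᵗ + TV_7/(1+r)^7 = 47.0640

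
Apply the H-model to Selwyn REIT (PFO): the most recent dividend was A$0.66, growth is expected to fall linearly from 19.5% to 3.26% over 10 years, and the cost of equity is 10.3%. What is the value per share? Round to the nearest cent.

A$17.29

H-model: P₀ = D₀[(1+g_L) + H(g_S−g_L)]/(r−g_L), with H = 10/2 = 5.
P₀ = 0.66 × [(1+0.0326) + 5×(0.195−0.0326)] / (0.103−0.0326)
   = 0.66 × 1.8446 / 0.0704 = 17.2931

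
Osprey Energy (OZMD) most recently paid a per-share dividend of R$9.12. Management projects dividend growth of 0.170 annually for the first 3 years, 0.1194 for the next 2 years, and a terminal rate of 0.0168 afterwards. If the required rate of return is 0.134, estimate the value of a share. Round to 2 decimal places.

R$133.46

Three-stage DDM. Project D₁…D_5; terminal Gordon value at t=5 with g = 0.0168; discount at r = 0.134.
D_1 = 10.6704
D_2 = 12.4844
D_3 = 14.6067
D_4 = 16.3508
D_5 = 18.3030
TV_5 = 18.6105/(0.134−0.0168) = 158.7929
P₀ = Σ Dₜ/(1+r)ᵗ + TV_5/(1+r)^5 = 133.4589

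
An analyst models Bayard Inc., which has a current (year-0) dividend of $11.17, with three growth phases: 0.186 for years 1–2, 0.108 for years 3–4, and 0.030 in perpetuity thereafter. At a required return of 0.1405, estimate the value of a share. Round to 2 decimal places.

Three-stage DDM. Project D₁…D_4; terminal Gordon value at t=4 with g = 0.03; discount at r = 0.1405.
D_1 = 13.2476
D_2 = 15.7117
D_3 = 17.4085
D_4 = 19.2887
TV_4 = 19.8673/(0.1405−0.03) = 179.7948
P₀ = Σ Dₜ/(1+r)ᵗ + TV_4/(1+r)^4 = 153.0963

$153.10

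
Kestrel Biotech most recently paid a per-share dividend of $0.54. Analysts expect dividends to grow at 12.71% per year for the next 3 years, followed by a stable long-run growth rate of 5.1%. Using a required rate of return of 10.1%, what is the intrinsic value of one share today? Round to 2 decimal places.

$13.88

Two-stage DDM. Project D₁…D_3 at 0.1271, terminal growth 0.051, discount at r = 0.101.
D_1 = 0.6086
D_2 = 0.6860
D_3 = 0.7732
Terminal value at t=3: TV = D_4/(r−g) = 0.8126/(0.101−0.051) = 16.2523
P₀ = 0.6086/(1+0.101)^1 + 0.6860/(1+0.101)^2 + 0.7732/(1+0.101)^3 + 16.2523/(1+0.101)^3 = 13.8754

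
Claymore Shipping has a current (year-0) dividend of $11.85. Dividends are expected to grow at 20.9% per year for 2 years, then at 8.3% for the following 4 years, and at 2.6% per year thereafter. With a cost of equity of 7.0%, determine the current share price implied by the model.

Three-stage DDM. Project D₁…D_6; terminal Gordon value at t=6 with g = 0.026; discount at r = 0.07.
D_1 = 14.3267
D_2 = 17.3209
D_3 = 18.7586
D_4 = 20.3155
D_5 = 22.0017
D_6 = 23.8278
TV_6 = 24.4474/(0.07−0.026) = 555.6220
P₀ = Σ Dₜ/(1+r)ᵗ + TV_6/(1+r)^6 = 461.1282

$461.13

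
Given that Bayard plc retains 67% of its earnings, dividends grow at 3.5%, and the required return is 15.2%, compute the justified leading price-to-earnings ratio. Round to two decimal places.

Payout ratio b = 1 − 0.67 = 0.33.
Justified leading P/E = b/(r−g) = 0.33/(0.152−0.035) = 2.8205

2.82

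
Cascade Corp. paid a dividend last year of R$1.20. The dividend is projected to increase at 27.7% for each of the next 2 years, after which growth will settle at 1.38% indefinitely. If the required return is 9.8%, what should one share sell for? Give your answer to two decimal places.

Two-stage DDM. Project D₁…D_2 at 0.277, terminal growth 0.0138, discount at r = 0.098.
D_1 = 1.5324
D_2 = 1.9569
Terminal value at t=2: TV = D_3/(r−g) = 1.9839/(0.098−0.0138) = 23.5615
P₀ = 1.5324/(1+0.098)^1 + 1.9569/(1+0.098)^2 + 23.5615/(1+0.098)^2 = 22.5621

R$22.56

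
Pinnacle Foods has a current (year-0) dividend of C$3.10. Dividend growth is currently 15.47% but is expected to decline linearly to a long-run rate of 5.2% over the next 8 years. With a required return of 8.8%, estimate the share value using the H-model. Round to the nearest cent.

C$125.96

H-model: P₀ = D₀[(1+g_L) + H(g_S−g_L)]/(r−g_L), with H = 8/2 = 4.
P₀ = 3.10 × [(1+0.052) + 4×(0.1547−0.052)] / (0.088−0.052)
   = 3.10 × 1.4628 / 0.036 = 125.9633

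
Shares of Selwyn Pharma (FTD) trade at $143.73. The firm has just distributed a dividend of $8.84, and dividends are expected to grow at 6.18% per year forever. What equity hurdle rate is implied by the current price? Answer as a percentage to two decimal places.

Rearranging the constant-growth DDM: r = D₁/P₀ + g.
D₁ = 8.84 × (1 + 0.0618) = 9.3863.
r = 9.3863 / 143.73 + 0.0618 = 0.06531 + 0.0618 = 0.12711

12.71%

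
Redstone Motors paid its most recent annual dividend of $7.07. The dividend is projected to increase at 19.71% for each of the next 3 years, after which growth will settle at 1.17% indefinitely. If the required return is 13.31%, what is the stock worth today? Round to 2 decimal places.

Two-stage DDM. Project D₁…D_3 at 0.1971, terminal growth 0.0117, discount at r = 0.1331.
D_1 = 8.4635
D_2 = 10.1317
D_3 = 12.1286
Terminal value at t=3: TV = D_4/(r−g) = 12.2705/(0.1331−0.0117) = 101.0750
P₀ = 8.4635/(1+0.1331)^1 + 10.1317/(1+0.1331)^2 + 12.1286/(1+0.1331)^3 + 101.0750/(1+0.1331)^3 = 93.1741

$93.17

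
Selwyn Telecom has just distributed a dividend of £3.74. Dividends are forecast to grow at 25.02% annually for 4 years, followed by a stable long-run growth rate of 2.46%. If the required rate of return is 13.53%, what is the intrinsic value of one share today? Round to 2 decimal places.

£70.05

Two-stage DDM. Project D₁…D_4 at 0.2502, terminal growth 0.0246, discount at r = 0.1353.
D_1 = 4.6757
D_2 = 5.8456
D_3 = 7.3082
D_4 = 9.1367
Terminal value at t=4: TV = D_5/(r−g) = 9.3615/(0.1353−0.0246) = 84.5661
P₀ = 4.6757/(1+0.1353)^1 + 5.8456/(1+0.1353)^2 + 7.3082/(1+0.1353)^3 + 9.1367/(1+0.1353)^4 + 84.5661/(1+0.1353)^4 = 70.0522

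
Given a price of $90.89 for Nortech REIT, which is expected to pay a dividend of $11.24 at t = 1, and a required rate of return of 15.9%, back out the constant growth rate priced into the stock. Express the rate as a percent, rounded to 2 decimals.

From P₀ = D₁/(r − g), the implied growth is g = r − D₁/P₀.
g = 0.159 − 11.24/90.89 = 0.159 − 0.12367 = 0.03533

3.53%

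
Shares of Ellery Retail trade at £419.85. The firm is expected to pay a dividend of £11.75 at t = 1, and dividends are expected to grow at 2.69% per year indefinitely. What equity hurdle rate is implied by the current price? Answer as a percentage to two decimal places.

5.49%

Rearranging the constant-growth DDM: r = D₁/P₀ + g.
r = 11.7500 / 419.85 + 0.0269 = 0.02799 + 0.0269 = 0.05489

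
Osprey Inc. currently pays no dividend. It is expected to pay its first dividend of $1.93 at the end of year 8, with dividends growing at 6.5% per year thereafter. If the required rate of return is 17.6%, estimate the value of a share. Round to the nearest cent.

$5.59

Deferred-dividend DDM. At t=7 the remaining stream is a growing perpetuity with first payment D_8 = 1.93.
V_7 = D_8/(r−g) = 1.93/(0.176−0.065) = 17.3874
P₀ = V_7/(1+r)^7 = 17.3874/(1+0.176)^7 = 5.5896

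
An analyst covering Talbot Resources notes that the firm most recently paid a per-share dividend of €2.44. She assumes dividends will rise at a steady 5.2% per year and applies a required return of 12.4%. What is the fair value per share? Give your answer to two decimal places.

Gordon growth model: P₀ = D₁/(r − g). D₁ = 2.44 × (1 + 0.052) = 2.5669.
P₀ = 2.5669 / (0.124 − 0.052) = 2.5669 / 0.072 = 35.6511

€35.65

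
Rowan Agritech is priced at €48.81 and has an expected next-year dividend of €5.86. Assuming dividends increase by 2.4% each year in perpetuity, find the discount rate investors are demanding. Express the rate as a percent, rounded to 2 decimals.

14.41%

Rearranging the constant-growth DDM: r = D₁/P₀ + g.
r = 5.8600 / 48.81 + 0.024 = 0.12006 + 0.024 = 0.14406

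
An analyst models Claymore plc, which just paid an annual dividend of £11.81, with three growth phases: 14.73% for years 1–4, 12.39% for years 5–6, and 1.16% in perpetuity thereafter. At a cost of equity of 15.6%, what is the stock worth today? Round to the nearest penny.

£144.21

Three-stage DDM. Project D₁…D_6; terminal Gordon value at t=6 with g = 0.0116; discount at r = 0.156.
D_1 = 13.5496
D_2 = 15.5455
D_3 = 17.8353
D_4 = 20.4625
D_5 = 22.9978
D_6 = 25.8472
TV_6 = 26.1470/(0.156−0.0116) = 181.0735
P₀ = Σ Dₜ/(1+r)ᵗ + TV_6/(1+r)^6 = 144.2057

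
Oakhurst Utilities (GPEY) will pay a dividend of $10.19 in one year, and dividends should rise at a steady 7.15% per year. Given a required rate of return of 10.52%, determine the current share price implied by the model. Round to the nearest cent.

$302.37

Gordon growth model: P₀ = D₁/(r − g), with D₁ = 10.19 given directly.
P₀ = 10.1900 / (0.1052 − 0.0715) = 10.1900 / 0.0337 = 302.3739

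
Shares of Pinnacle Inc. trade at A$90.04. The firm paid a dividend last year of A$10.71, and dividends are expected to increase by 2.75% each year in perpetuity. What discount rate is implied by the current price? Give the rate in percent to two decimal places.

14.97%

Rearranging the constant-growth DDM: r = D₁/P₀ + g.
D₁ = 10.71 × (1 + 0.0275) = 11.0045.
r = 11.0045 / 90.04 + 0.0275 = 0.12222 + 0.0275 = 0.14972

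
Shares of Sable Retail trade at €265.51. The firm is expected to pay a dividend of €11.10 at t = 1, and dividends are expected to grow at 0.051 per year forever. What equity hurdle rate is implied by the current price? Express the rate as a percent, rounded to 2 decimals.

9.28%

Rearranging the constant-growth DDM: r = D₁/P₀ + g.
r = 11.1000 / 265.51 + 0.051 = 0.04181 + 0.051 = 0.09281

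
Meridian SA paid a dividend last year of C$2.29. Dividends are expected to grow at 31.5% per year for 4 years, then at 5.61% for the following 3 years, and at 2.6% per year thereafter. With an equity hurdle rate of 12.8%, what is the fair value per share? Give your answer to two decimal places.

C$59.70

Three-stage DDM. Project D₁…D_7; terminal Gordon value at t=7 with g = 0.026; discount at r = 0.128.
D_1 = 3.0113
D_2 = 3.9599
D_3 = 5.2073
D_4 = 6.8476
D_5 = 7.2318
D_6 = 7.6375
D_7 = 8.0659
TV_7 = 8.2756/(0.128−0.026) = 81.1336
P₀ = Σ Dₜ/(1+r)ᵗ + TV_7/(1+r)^7 = 59.6956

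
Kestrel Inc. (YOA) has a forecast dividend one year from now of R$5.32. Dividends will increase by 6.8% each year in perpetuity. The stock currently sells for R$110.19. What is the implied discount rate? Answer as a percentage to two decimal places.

11.63%

Rearranging the constant-growth DDM: r = D₁/P₀ + g.
r = 5.3200 / 110.19 + 0.068 = 0.04828 + 0.068 = 0.11628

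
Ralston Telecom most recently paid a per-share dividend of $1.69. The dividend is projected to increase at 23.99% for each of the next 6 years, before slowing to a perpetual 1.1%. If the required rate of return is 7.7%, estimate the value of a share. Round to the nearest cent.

$77.36

Two-stage DDM. Project D₁…D_6 at 0.2399, terminal growth 0.011, discount at r = 0.077.
D_1 = 2.0954
D_2 = 2.5981
D_3 = 3.2214
D_4 = 3.9942
D_5 = 4.9524
D_6 = 6.1405
Terminal value at t=6: TV = D_7/(r−g) = 6.2081/(0.077−0.011) = 94.0619
P₀ = 2.0954/(1+0.077)^1 + 2.5981/(1+0.077)^2 + 3.2214/(1+0.077)^3 + 3.9942/(1+0.077)^4 + 4.9524/(1+0.077)^5 + 6.1405/(1+0.077)^6 + 94.0619/(1+0.077)^6 = 77.3580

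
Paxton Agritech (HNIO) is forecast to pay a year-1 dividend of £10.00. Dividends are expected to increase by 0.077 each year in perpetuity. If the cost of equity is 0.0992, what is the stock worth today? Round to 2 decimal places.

£450.45

Gordon growth model: P₀ = D₁/(r − g), with D₁ = 10.00 given directly.
P₀ = 10.0000 / (0.0992 − 0.077) = 10.0000 / 0.0222 = 450.4505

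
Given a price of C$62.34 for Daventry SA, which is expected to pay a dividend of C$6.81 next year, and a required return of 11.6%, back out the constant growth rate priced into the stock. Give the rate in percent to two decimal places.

0.68%

From P₀ = D₁/(r − g), the implied growth is g = r − D₁/P₀.
g = 0.116 − 6.81/62.34 = 0.116 − 0.10924 = 0.00676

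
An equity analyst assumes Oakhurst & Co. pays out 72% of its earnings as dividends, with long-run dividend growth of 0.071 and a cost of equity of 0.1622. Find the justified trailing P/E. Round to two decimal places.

8.46

Justified trailing P/E = b(1+g)/(r−g) = 0.72×(1+0.071)/(0.1622−0.071) = 8.4553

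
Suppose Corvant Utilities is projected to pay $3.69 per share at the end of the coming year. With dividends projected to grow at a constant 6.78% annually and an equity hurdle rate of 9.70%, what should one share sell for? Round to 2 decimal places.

Gordon growth model: P₀ = D₁/(r − g), with D₁ = 3.69 given directly.
P₀ = 3.6900 / (0.097 − 0.0678) = 3.6900 / 0.0292 = 126.3699

$126.37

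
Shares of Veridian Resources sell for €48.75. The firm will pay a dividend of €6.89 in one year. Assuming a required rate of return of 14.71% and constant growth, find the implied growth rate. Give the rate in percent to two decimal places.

0.58%

From P₀ = D₁/(r − g), the implied growth is g = r − D₁/P₀.
g = 0.1471 − 6.89/48.75 = 0.1471 − 0.14133 = 0.00577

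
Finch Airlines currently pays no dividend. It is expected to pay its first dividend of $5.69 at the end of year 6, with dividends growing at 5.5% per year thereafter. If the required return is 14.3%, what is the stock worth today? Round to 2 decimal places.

Deferred-dividend DDM. At t=5 the remaining stream is a growing perpetuity with first payment D_6 = 5.69.
V_5 = D_6/(r−g) = 5.69/(0.143−0.055) = 64.6591
P₀ = V_5/(1+r)^5 = 64.6591/(1+0.143)^5 = 33.1435

$33.14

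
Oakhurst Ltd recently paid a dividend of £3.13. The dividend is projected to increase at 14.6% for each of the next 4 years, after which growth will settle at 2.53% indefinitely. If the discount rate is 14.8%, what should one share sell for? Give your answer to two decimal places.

£38.44

Two-stage DDM. Project D₁…D_4 at 0.146, terminal growth 0.0253, discount at r = 0.148.
D_1 = 3.5870
D_2 = 4.1107
D_3 = 4.7108
D_4 = 5.3986
Terminal value at t=4: TV = D_5/(r−g) = 5.5352/(0.148−0.0253) = 45.1117
P₀ = 3.5870/(1+0.148)^1 + 4.1107/(1+0.148)^2 + 4.7108/(1+0.148)^3 + 5.3986/(1+0.148)^4 + 45.1117/(1+0.148)^4 = 38.4385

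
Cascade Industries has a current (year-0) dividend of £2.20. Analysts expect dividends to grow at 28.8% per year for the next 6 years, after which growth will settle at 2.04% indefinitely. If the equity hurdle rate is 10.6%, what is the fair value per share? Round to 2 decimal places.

£88.68

Two-stage DDM. Project D₁…D_6 at 0.288, terminal growth 0.0204, discount at r = 0.106.
D_1 = 2.8336
D_2 = 3.6497
D_3 = 4.7008
D_4 = 6.0546
D_5 = 7.7983
D_6 = 10.0443
Terminal value at t=6: TV = D_7/(r−g) = 10.2492/(0.106−0.0204) = 119.7332
P₀ = 2.8336/(1+0.106)^1 + 3.6497/(1+0.106)^2 + 4.7008/(1+0.106)^3 + 6.0546/(1+0.106)^4 + 7.7983/(1+0.106)^5 + 10.0443/(1+0.106)^6 + 119.7332/(1+0.106)^6 = 88.6825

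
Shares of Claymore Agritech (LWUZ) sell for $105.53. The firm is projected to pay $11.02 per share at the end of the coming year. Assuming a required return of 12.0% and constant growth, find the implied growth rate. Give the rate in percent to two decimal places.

1.56%

From P₀ = D₁/(r − g), the implied growth is g = r − D₁/P₀.
g = 0.12 − 11.02/105.53 = 0.12 − 0.10443 = 0.01557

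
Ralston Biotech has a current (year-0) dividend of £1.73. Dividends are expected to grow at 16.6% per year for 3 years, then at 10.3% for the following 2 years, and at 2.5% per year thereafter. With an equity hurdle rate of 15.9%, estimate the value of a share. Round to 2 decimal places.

Three-stage DDM. Project D₁…D_5; terminal Gordon value at t=5 with g = 0.025; discount at r = 0.159.
D_1 = 2.0172
D_2 = 2.3520
D_3 = 2.7425
D_4 = 3.0249
D_5 = 3.3365
TV_5 = 3.4199/(0.159−0.025) = 25.5218
P₀ = Σ Dₜ/(1+r)ᵗ + TV_5/(1+r)^5 = 20.7286

£20.73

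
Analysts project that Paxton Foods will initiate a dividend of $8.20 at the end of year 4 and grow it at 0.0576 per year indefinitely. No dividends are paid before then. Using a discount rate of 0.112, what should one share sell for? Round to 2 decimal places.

Deferred-dividend DDM. At t=3 the remaining stream is a growing perpetuity with first payment D_4 = 8.20.
V_3 = D_4/(r−g) = 8.20/(0.112−0.0576) = 150.7353
P₀ = V_3/(1+r)^3 = 150.7353/(1+0.112)^3 = 109.6227

$109.62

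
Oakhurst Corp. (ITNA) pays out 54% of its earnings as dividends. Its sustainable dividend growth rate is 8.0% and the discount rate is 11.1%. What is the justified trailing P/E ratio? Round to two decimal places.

18.81

Justified trailing P/E = b(1+g)/(r−g) = 0.54×(1+0.08)/(0.111−0.08) = 18.8129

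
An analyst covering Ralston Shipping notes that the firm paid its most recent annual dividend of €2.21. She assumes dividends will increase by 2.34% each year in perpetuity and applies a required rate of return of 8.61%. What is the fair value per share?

€36.07

Gordon growth model: P₀ = D₁/(r − g). D₁ = 2.21 × (1 + 0.0234) = 2.2617.
P₀ = 2.2617 / (0.0861 − 0.0234) = 2.2617 / 0.0627 = 36.0720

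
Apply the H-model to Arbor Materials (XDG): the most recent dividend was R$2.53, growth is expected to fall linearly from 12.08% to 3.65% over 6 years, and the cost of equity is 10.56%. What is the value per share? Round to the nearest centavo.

R$47.21

H-model: P₀ = D₀[(1+g_L) + H(g_S−g_L)]/(r−g_L), with H = 6/2 = 3.
P₀ = 2.53 × [(1+0.0365) + 3×(0.1208−0.0365)] / (0.1056−0.0365)
   = 2.53 × 1.2894 / 0.0691 = 47.2096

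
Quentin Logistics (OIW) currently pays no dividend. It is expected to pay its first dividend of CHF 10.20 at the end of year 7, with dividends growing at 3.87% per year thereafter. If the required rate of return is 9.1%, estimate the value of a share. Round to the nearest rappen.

Deferred-dividend DDM. At t=6 the remaining stream is a growing perpetuity with first payment D_7 = 10.20.
V_6 = D_7/(r−g) = 10.20/(0.091−0.0387) = 195.0287
P₀ = V_6/(1+r)^6 = 195.0287/(1+0.091)^6 = 115.6512

CHF 115.65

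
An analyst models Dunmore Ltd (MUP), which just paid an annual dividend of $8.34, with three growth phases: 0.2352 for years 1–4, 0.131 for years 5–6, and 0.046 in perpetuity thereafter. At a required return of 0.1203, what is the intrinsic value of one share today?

$244.68

Three-stage DDM. Project D₁…D_6; terminal Gordon value at t=6 with g = 0.046; discount at r = 0.1203.
D_1 = 10.3016
D_2 = 12.7245
D_3 = 15.7173
D_4 = 19.4140
D_5 = 21.9572
D_6 = 24.8336
TV_6 = 25.9760/(0.1203−0.046) = 349.6095
P₀ = Σ Dₜ/(1+r)ᵗ + TV_6/(1+r)^6 = 244.6793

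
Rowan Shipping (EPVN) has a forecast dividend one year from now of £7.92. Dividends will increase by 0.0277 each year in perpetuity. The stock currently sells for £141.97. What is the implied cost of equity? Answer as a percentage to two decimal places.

8.35%

Rearranging the constant-growth DDM: r = D₁/P₀ + g.
r = 7.9200 / 141.97 + 0.0277 = 0.05579 + 0.0277 = 0.08349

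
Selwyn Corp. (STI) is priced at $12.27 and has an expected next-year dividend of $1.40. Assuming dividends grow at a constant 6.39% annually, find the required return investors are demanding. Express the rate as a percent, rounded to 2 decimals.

17.80%

Rearranging the constant-growth DDM: r = D₁/P₀ + g.
r = 1.4000 / 12.27 + 0.0639 = 0.11410 + 0.0639 = 0.17800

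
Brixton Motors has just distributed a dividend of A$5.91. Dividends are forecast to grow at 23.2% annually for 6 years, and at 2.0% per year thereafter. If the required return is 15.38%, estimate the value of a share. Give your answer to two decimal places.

A$111.66

Two-stage DDM. Project D₁…D_6 at 0.232, terminal growth 0.02, discount at r = 0.1538.
D_1 = 7.2811
D_2 = 8.9703
D_3 = 11.0515
D_4 = 13.6154
D_5 = 16.7742
D_6 = 20.6658
Terminal value at t=6: TV = D_7/(r−g) = 21.0791/(0.1538−0.02) = 157.5418
P₀ = 7.2811/(1+0.1538)^1 + 8.9703/(1+0.1538)^2 + 11.0515/(1+0.1538)^3 + 13.6154/(1+0.1538)^4 + 16.7742/(1+0.1538)^5 + 20.6658/(1+0.1538)^6 + 157.5418/(1+0.1538)^6 = 111.6637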